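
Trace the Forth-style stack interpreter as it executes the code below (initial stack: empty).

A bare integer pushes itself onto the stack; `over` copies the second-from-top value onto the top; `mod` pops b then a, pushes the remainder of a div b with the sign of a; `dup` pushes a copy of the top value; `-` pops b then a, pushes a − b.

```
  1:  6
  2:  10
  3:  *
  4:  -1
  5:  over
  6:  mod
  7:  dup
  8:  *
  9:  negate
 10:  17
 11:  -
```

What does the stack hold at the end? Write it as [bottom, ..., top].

[60, -18]

6      : 6
10     : 6 10
*      : 60
-1     : 60 -1
over   : 60 -1 60
mod    : 60 -1
dup    : 60 -1 -1
*      : 60 1
negate : 60 -1
17     : 60 -1 17
-      : 60 -18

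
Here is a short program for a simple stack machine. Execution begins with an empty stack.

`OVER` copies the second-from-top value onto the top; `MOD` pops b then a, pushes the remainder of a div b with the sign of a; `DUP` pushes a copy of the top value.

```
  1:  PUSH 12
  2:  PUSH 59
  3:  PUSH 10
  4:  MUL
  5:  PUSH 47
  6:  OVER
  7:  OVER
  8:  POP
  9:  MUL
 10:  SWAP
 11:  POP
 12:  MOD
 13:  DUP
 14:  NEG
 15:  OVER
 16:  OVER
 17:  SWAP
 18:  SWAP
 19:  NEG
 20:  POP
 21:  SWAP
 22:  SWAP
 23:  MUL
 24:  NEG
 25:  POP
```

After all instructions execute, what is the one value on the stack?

PUSH 12 -> 12
PUSH 59 -> 12 59
PUSH 10 -> 12 59 10
MUL     -> 12 590
PUSH 47 -> 12 590 47
OVER    -> 12 590 47 590
OVER    -> 12 590 47 590 47
POP     -> 12 590 47 590
MUL     -> 12 590 27730
SWAP    -> 12 27730 590
POP     -> 12 27730
MOD     -> 12
DUP     -> 12 12
NEG     -> 12 -12
OVER    -> 12 -12 12
OVER    -> 12 -12 12 -12
SWAP    -> 12 -12 -12 12
SWAP    -> 12 -12 12 -12
NEG     -> 12 -12 12 12
POP     -> 12 -12 12
SWAP    -> 12 12 -12
SWAP    -> 12 -12 12
MUL     -> 12 -144
NEG     -> 12 144
POP     -> 12

12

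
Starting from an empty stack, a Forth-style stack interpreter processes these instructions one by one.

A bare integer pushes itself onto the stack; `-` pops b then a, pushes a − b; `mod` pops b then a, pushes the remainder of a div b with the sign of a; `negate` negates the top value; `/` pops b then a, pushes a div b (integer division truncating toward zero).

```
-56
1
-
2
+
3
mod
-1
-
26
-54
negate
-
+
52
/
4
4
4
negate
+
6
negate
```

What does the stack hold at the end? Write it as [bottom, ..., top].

[0, 4, 0, -6]

-56    : [-56]
1      : [-56, 1]
-      : [-57]
2      : [-57, 2]
+      : [-55]
3      : [-55, 3]
mod    : [-1]
-1     : [-1, -1]
-      : [0]
26     : [0, 26]
-54    : [0, 26, -54]
negate : [0, 26, 54]
-      : [0, -28]
+      : [-28]
52     : [-28, 52]
/      : [0]
4      : [0, 4]
4      : [0, 4, 4]
4      : [0, 4, 4, 4]
negate : [0, 4, 4, -4]
+      : [0, 4, 0]
6      : [0, 4, 0, 6]
negate : [0, 4, 0, -6]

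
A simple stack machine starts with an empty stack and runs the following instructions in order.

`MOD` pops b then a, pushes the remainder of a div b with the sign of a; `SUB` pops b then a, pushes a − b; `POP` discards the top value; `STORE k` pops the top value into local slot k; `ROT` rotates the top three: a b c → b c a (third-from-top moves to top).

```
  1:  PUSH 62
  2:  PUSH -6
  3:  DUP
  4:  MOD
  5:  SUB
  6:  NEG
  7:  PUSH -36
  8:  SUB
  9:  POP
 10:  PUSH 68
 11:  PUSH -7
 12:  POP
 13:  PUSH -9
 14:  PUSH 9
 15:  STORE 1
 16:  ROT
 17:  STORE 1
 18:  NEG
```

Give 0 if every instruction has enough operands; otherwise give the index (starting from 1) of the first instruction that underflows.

PUSH 62   62
PUSH -6   62 -6
DUP       62 -6 -6
MOD       62 0
SUB       62
NEG       -62
PUSH -36  -62 -36
SUB       -26
POP       (empty)
PUSH 68   68
PUSH -7   68 -7
POP       68
PUSH -9   68 -9
PUSH 9    68 -9 9
STORE 1   68 -9
ROT  — needs 3 operands, stack has 2 → underflow

16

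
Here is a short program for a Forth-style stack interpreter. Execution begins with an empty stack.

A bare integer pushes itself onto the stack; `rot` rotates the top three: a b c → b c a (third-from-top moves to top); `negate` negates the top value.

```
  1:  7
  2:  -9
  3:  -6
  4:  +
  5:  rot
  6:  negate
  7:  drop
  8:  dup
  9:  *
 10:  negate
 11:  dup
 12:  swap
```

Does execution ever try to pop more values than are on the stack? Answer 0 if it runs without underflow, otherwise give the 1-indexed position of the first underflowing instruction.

7  → [7]
-9 → [7, -9]
-6 → [7, -9, -6]
+  → [7, -15]
rot  — needs 3 operands, stack has 2 → underflow

5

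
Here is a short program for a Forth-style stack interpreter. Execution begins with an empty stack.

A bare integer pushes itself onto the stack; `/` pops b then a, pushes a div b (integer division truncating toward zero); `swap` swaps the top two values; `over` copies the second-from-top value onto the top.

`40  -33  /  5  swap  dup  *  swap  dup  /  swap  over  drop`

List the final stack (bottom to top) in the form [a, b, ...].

[1, 1]

40   → [40]
-33  → [40, -33]
/    → [-1]
5    → [-1, 5]
swap → [5, -1]
dup  → [5, -1, -1]
*    → [5, 1]
swap → [1, 5]
dup  → [1, 5, 5]
/    → [1, 1]
swap → [1, 1]
over → [1, 1, 1]
drop → [1, 1]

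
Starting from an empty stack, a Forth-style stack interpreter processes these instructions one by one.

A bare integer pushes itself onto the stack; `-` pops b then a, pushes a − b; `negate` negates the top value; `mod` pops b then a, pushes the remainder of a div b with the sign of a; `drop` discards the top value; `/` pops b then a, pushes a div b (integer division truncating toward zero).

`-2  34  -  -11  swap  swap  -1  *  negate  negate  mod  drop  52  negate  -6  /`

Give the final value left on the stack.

8

-2     → [-2]
34     → [-2, 34]
-      → [-36]
-11    → [-36, -11]
swap   → [-11, -36]
swap   → [-36, -11]
-1     → [-36, -11, -1]
*      → [-36, 11]
negate → [-36, -11]
negate → [-36, 11]
mod    → [-3]
drop   → []
52     → [52]
negate → [-52]
-6     → [-52, -6]
/      → [8]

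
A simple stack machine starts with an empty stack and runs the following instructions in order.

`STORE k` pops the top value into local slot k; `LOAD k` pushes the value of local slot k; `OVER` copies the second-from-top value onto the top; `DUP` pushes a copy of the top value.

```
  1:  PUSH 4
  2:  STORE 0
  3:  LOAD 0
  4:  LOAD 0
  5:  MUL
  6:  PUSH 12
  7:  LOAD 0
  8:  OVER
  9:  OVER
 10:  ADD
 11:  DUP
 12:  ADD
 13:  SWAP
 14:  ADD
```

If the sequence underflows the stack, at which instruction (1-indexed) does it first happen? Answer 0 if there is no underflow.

PUSH 4  -> [4]
STORE 0 -> []
LOAD 0  -> [4]
LOAD 0  -> [4, 4]
MUL     -> [16]
PUSH 12 -> [16, 12]
LOAD 0  -> [16, 12, 4]
OVER    -> [16, 12, 4, 12]
OVER    -> [16, 12, 4, 12, 4]
ADD     -> [16, 12, 4, 16]
DUP     -> [16, 12, 4, 16, 16]
ADD     -> [16, 12, 4, 32]
SWAP    -> [16, 12, 32, 4]
ADD     -> [16, 12, 36]

0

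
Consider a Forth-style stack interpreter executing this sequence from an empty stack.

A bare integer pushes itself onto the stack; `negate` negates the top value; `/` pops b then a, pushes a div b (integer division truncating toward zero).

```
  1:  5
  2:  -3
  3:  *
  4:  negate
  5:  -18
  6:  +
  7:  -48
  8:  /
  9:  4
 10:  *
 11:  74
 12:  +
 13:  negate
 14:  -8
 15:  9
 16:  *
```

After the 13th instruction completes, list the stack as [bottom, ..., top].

[-74]

5      : 5
-3     : 5 -3
*      : -15
negate : 15
-18    : 15 -18
+      : -3
-48    : -3 -48
/      : 0
4      : 0 4
*      : 0
74     : 0 74
+      : 74
negate : -74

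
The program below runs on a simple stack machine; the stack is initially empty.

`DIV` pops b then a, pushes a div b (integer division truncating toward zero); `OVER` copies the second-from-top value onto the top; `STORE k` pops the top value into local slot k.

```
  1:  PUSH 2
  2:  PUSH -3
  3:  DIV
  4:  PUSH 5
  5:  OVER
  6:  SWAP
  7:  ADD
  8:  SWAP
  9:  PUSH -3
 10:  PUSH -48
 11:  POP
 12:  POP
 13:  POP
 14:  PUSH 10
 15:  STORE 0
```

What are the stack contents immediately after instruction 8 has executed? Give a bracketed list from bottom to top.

[5, 0]

PUSH 2   [2]
PUSH -3  [2, -3]
DIV      [0]
PUSH 5   [0, 5]
OVER     [0, 5, 0]
SWAP     [0, 0, 5]
ADD      [0, 5]
SWAP     [5, 0]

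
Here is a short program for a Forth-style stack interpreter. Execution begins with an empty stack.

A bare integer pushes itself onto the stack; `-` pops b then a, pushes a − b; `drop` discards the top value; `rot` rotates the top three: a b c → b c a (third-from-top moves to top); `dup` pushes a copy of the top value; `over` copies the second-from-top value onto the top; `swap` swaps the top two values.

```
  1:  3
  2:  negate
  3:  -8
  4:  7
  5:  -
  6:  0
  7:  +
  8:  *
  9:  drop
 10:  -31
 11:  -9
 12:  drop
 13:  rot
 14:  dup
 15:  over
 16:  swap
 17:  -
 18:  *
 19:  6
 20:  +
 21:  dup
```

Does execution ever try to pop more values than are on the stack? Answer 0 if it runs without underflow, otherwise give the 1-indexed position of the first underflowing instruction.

3      : [3]
negate : [-3]
-8     : [-3, -8]
7      : [-3, -8, 7]
-      : [-3, -15]
0      : [-3, -15, 0]
+      : [-3, -15]
*      : [45]
drop   : []
-31    : [-31]
-9     : [-31, -9]
drop   : [-31]
rot  — needs 3 operands, stack has 1 → underflow

13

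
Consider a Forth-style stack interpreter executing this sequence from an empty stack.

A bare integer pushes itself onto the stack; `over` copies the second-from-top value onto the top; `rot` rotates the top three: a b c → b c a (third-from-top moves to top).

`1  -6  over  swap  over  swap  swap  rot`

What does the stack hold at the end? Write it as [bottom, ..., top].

[1, -6, 1, 1]

1    : 1
-6   : 1 -6
over : 1 -6 1
swap : 1 1 -6
over : 1 1 -6 1
swap : 1 1 1 -6
swap : 1 1 -6 1
rot  : 1 -6 1 1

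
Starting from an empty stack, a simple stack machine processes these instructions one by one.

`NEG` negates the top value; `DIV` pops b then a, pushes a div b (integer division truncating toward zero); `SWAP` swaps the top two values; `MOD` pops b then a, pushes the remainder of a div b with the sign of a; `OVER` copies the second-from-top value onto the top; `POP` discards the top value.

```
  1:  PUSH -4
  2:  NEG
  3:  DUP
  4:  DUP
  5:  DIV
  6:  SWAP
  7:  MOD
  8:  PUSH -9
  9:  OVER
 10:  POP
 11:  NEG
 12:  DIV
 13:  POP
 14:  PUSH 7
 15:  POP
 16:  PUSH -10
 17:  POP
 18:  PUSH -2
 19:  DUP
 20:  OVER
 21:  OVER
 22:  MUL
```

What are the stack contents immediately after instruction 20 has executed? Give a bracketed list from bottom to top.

PUSH -4  : [-4]
NEG      : [4]
DUP      : [4, 4]
DUP      : [4, 4, 4]
DIV      : [4, 1]
SWAP     : [1, 4]
MOD      : [1]
PUSH -9  : [1, -9]
OVER     : [1, -9, 1]
POP      : [1, -9]
NEG      : [1, 9]
DIV      : [0]
POP      : []
PUSH 7   : [7]
POP      : []
PUSH -10 : [-10]
POP      : []
PUSH -2  : [-2]
DUP      : [-2, -2]
OVER     : [-2, -2, -2]

[-2, -2, -2]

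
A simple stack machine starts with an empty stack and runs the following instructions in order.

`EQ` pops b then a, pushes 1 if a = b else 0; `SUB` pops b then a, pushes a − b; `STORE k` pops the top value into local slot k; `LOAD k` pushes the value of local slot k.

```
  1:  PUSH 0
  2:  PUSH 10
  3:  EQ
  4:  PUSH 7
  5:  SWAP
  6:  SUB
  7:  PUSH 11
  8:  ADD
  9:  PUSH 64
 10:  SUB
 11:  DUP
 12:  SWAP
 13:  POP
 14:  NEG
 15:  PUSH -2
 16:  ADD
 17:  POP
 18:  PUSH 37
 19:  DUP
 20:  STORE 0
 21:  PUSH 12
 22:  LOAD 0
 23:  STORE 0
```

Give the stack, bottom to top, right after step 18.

[37]

PUSH 0  → [0]
PUSH 10 → [0, 10]
EQ      → [0]
PUSH 7  → [0, 7]
SWAP    → [7, 0]
SUB     → [7]
PUSH 11 → [7, 11]
ADD     → [18]
PUSH 64 → [18, 64]
SUB     → [-46]
DUP     → [-46, -46]
SWAP    → [-46, -46]
POP     → [-46]
NEG     → [46]
PUSH -2 → [46, -2]
ADD     → [44]
POP     → []
PUSH 37 → [37]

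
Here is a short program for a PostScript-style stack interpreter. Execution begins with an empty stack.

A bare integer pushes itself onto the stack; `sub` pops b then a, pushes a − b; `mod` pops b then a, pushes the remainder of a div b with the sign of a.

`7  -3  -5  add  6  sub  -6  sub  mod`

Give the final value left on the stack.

7

7   : 7
-3  : 7 -3
-5  : 7 -3 -5
add : 7 -8
6   : 7 -8 6
sub : 7 -14
-6  : 7 -14 -6
sub : 7 -8
mod : 7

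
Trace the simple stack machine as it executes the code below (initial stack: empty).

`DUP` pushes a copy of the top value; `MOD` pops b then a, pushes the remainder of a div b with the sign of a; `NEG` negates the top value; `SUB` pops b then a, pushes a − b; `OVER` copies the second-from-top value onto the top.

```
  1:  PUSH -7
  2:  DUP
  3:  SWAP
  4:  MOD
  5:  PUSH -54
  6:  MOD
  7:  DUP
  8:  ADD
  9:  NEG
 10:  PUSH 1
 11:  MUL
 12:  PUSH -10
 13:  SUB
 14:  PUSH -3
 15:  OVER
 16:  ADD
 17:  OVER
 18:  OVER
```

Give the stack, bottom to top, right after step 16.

PUSH -7   -7
DUP       -7 -7
SWAP      -7 -7
MOD       0
PUSH -54  0 -54
MOD       0
DUP       0 0
ADD       0
NEG       0
PUSH 1    0 1
MUL       0
PUSH -10  0 -10
SUB       10
PUSH -3   10 -3
OVER      10 -3 10
ADD       10 7

[10, 7]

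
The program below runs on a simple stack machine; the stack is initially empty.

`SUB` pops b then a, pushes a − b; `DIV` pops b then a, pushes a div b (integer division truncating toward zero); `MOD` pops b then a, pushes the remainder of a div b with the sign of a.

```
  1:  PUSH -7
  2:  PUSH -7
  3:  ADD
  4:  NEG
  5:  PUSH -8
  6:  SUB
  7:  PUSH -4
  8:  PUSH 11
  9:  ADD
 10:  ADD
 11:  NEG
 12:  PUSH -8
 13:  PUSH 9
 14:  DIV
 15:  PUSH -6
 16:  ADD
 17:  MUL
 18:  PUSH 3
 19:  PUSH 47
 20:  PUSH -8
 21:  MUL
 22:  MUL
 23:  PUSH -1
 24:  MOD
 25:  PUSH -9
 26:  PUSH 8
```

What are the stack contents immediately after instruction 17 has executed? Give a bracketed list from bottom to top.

[174]

PUSH -7 → -7
PUSH -7 → -7 -7
ADD     → -14
NEG     → 14
PUSH -8 → 14 -8
SUB     → 22
PUSH -4 → 22 -4
PUSH 11 → 22 -4 11
ADD     → 22 7
ADD     → 29
NEG     → -29
PUSH -8 → -29 -8
PUSH 9  → -29 -8 9
DIV     → -29 0
PUSH -6 → -29 0 -6
ADD     → -29 -6
MUL     → 174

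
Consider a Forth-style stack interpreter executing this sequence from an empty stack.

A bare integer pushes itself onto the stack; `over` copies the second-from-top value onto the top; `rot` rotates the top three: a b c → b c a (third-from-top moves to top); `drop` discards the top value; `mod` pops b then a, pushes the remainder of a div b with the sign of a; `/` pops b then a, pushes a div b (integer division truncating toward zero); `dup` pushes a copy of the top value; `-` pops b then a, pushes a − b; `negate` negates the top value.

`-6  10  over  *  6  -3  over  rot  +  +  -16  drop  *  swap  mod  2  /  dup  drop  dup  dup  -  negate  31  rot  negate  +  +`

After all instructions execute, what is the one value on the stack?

-6      -6
10      -6 10
over    -6 10 -6
*       -6 -60
6       -6 -60 6
-3      -6 -60 6 -3
over    -6 -60 6 -3 6
rot     -6 -60 -3 6 6
+       -6 -60 -3 12
+       -6 -60 9
-16     -6 -60 9 -16
drop    -6 -60 9
*       -6 -540
swap    -540 -6
mod     0
2       0 2
/       0
dup     0 0
drop    0
dup     0 0
dup     0 0 0
-       0 0
negate  0 0
31      0 0 31
rot     0 31 0
negate  0 31 0
+       0 31
+       31

31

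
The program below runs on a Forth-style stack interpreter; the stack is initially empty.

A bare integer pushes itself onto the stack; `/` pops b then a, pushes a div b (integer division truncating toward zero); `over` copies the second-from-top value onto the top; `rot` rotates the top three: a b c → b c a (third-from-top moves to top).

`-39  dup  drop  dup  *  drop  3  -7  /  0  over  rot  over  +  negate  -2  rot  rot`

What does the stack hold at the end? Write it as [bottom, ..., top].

[0, -2, 0, 0]

-39    : -39
dup    : -39 -39
drop   : -39
dup    : -39 -39
*      : 1521
drop   : (empty)
3      : 3
-7     : 3 -7
/      : 0
0      : 0 0
over   : 0 0 0
rot    : 0 0 0
over   : 0 0 0 0
+      : 0 0 0
negate : 0 0 0
-2     : 0 0 0 -2
rot    : 0 0 -2 0
rot    : 0 -2 0 0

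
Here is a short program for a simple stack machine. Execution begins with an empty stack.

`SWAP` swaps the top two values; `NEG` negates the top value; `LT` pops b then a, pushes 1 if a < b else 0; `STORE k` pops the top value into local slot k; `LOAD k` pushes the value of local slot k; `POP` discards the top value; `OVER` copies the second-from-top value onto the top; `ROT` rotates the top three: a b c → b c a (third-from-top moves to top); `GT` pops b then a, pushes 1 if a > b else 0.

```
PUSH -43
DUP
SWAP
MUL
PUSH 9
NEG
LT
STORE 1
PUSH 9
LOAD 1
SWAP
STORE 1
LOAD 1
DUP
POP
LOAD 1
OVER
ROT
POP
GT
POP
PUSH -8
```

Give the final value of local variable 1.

9

PUSH -43 : -43
DUP      : -43 -43
SWAP     : -43 -43
MUL      : 1849
PUSH 9   : 1849 9
NEG      : 1849 -9
LT       : 0
STORE 1  : (empty)
PUSH 9   : 9
LOAD 1   : 9 0
SWAP     : 0 9
STORE 1  : 0
LOAD 1   : 0 9
DUP      : 0 9 9
POP      : 0 9
LOAD 1   : 0 9 9
OVER     : 0 9 9 9
ROT      : 0 9 9 9
POP      : 0 9 9
GT       : 0 0
POP      : 0
PUSH -8  : 0 -8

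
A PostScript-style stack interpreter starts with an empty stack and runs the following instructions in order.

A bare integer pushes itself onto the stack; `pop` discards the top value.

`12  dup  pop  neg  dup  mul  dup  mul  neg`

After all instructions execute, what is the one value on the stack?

-20736

12  : 12
dup : 12 12
pop : 12
neg : -12
dup : -12 -12
mul : 144
dup : 144 144
mul : 20736
neg : -20736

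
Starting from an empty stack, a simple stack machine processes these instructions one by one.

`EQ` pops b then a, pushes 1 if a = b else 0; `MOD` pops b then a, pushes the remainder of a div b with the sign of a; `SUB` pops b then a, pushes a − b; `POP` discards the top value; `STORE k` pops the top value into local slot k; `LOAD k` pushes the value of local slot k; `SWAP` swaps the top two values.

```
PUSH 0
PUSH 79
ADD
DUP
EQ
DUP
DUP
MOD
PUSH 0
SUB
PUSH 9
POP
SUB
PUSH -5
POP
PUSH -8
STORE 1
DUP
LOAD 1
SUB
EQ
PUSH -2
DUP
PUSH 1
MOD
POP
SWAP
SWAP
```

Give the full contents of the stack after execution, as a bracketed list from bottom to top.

[0, -2]

PUSH 0  → 0
PUSH 79 → 0 79
ADD     → 79
DUP     → 79 79
EQ      → 1
DUP     → 1 1
DUP     → 1 1 1
MOD     → 1 0
PUSH 0  → 1 0 0
SUB     → 1 0
PUSH 9  → 1 0 9
POP     → 1 0
SUB     → 1
PUSH -5 → 1 -5
POP     → 1
PUSH -8 → 1 -8
STORE 1 → 1
DUP     → 1 1
LOAD 1  → 1 1 -8
SUB     → 1 9
EQ      → 0
PUSH -2 → 0 -2
DUP     → 0 -2 -2
PUSH 1  → 0 -2 -2 1
MOD     → 0 -2 0
POP     → 0 -2
SWAP    → -2 0
SWAP    → 0 -2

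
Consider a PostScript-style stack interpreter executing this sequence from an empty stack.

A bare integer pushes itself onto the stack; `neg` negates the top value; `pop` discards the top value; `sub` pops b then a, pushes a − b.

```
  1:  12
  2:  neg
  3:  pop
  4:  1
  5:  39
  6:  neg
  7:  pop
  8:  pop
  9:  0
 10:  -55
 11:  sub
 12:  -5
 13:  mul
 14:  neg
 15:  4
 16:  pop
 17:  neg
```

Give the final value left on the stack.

-275

12  -> 12
neg -> -12
pop -> (empty)
1   -> 1
39  -> 1 39
neg -> 1 -39
pop -> 1
pop -> (empty)
0   -> 0
-55 -> 0 -55
sub -> 55
-5  -> 55 -5
mul -> -275
neg -> 275
4   -> 275 4
pop -> 275
neg -> -275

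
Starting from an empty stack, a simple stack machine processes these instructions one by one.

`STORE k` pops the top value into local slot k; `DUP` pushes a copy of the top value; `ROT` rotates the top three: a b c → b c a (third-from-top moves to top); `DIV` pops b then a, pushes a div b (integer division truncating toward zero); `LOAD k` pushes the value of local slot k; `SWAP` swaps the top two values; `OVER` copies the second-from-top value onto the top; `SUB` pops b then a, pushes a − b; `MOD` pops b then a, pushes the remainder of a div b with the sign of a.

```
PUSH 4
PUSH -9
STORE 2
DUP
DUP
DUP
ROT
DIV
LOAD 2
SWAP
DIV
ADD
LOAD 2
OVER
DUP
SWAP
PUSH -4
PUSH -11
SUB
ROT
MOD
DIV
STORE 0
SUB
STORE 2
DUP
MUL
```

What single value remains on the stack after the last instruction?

PUSH 4   -> 4
PUSH -9  -> 4 -9
STORE 2  -> 4
DUP      -> 4 4
DUP      -> 4 4 4
DUP      -> 4 4 4 4
ROT      -> 4 4 4 4
DIV      -> 4 4 1
LOAD 2   -> 4 4 1 -9
SWAP     -> 4 4 -9 1
DIV      -> 4 4 -9
ADD      -> 4 -5
LOAD 2   -> 4 -5 -9
OVER     -> 4 -5 -9 -5
DUP      -> 4 -5 -9 -5 -5
SWAP     -> 4 -5 -9 -5 -5
PUSH -4  -> 4 -5 -9 -5 -5 -4
PUSH -11 -> 4 -5 -9 -5 -5 -4 -11
SUB      -> 4 -5 -9 -5 -5 7
ROT      -> 4 -5 -9 -5 7 -5
MOD      -> 4 -5 -9 -5 2
DIV      -> 4 -5 -9 -2
STORE 0  -> 4 -5 -9
SUB      -> 4 4
STORE 2  -> 4
DUP      -> 4 4
MUL      -> 16

16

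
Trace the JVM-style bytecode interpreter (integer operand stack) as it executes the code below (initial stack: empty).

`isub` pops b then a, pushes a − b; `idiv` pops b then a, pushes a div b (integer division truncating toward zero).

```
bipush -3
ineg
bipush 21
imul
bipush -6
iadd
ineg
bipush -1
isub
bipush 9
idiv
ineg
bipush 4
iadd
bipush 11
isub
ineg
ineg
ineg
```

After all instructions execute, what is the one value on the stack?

1

bipush -3  [-3]
ineg       [3]
bipush 21  [3, 21]
imul       [63]
bipush -6  [63, -6]
iadd       [57]
ineg       [-57]
bipush -1  [-57, -1]
isub       [-56]
bipush 9   [-56, 9]
idiv       [-6]
ineg       [6]
bipush 4   [6, 4]
iadd       [10]
bipush 11  [10, 11]
isub       [-1]
ineg       [1]
ineg       [-1]
ineg       [1]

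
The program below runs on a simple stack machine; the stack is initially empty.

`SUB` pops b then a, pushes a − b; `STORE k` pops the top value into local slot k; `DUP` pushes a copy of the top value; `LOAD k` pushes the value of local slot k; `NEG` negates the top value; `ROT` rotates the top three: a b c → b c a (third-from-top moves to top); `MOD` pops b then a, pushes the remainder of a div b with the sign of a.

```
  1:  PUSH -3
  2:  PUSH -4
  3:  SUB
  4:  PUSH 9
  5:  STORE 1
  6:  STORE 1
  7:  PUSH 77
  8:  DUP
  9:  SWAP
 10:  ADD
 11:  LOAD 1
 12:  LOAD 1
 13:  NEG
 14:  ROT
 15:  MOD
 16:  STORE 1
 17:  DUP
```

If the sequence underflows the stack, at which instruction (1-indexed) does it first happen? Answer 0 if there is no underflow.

0

PUSH -3 : [-3]
PUSH -4 : [-3, -4]
SUB     : [1]
PUSH 9  : [1, 9]
STORE 1 : [1]
STORE 1 : []
PUSH 77 : [77]
DUP     : [77, 77]
SWAP    : [77, 77]
ADD     : [154]
LOAD 1  : [154, 1]
LOAD 1  : [154, 1, 1]
NEG     : [154, 1, -1]
ROT     : [1, -1, 154]
MOD     : [1, -1]
STORE 1 : [1]
DUP     : [1, 1]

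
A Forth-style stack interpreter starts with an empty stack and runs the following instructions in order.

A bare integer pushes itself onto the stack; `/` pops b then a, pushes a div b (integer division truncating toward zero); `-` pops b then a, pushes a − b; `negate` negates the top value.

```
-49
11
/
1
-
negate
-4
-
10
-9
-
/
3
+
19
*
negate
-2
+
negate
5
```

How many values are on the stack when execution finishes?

-49     -49
11      -49 11
/       -4
1       -4 1
-       -5
negate  5
-4      5 -4
-       9
10      9 10
-9      9 10 -9
-       9 19
/       0
3       0 3
+       3
19      3 19
*       57
negate  -57
-2      -57 -2
+       -59
negate  59
5       59 5

2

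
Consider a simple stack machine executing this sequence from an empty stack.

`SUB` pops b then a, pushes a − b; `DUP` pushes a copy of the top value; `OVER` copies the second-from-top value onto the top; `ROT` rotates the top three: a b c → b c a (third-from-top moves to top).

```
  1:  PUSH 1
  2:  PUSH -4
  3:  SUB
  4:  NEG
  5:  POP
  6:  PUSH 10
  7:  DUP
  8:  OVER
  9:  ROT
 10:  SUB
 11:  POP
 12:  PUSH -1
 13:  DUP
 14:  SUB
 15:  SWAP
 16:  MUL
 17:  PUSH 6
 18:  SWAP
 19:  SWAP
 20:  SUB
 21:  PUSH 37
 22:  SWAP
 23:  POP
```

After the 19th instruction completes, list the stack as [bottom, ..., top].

PUSH 1  -> 1
PUSH -4 -> 1 -4
SUB     -> 5
NEG     -> -5
POP     -> (empty)
PUSH 10 -> 10
DUP     -> 10 10
OVER    -> 10 10 10
ROT     -> 10 10 10
SUB     -> 10 0
POP     -> 10
PUSH -1 -> 10 -1
DUP     -> 10 -1 -1
SUB     -> 10 0
SWAP    -> 0 10
MUL     -> 0
PUSH 6  -> 0 6
SWAP    -> 6 0
SWAP    -> 0 6

[0, 6]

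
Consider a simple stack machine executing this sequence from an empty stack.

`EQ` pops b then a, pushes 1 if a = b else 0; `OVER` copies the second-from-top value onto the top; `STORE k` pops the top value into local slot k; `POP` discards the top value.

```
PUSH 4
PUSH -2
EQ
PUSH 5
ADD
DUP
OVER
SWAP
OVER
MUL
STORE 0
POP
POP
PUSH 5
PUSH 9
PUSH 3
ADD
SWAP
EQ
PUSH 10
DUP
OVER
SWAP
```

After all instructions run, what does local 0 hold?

25

PUSH 4  → 4
PUSH -2 → 4 -2
EQ      → 0
PUSH 5  → 0 5
ADD     → 5
DUP     → 5 5
OVER    → 5 5 5
SWAP    → 5 5 5
OVER    → 5 5 5 5
MUL     → 5 5 25
STORE 0 → 5 5
POP     → 5
POP     → (empty)
PUSH 5  → 5
PUSH 9  → 5 9
PUSH 3  → 5 9 3
ADD     → 5 12
SWAP    → 12 5
EQ      → 0
PUSH 10 → 0 10
DUP     → 0 10 10
OVER    → 0 10 10 10
SWAP    → 0 10 10 10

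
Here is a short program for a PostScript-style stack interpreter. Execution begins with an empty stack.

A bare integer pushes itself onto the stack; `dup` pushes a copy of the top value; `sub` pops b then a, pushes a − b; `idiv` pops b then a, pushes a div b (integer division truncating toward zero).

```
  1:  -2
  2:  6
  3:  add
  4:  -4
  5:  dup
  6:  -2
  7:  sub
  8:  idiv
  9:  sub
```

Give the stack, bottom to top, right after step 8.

-2    [-2]
6     [-2, 6]
add   [4]
-4    [4, -4]
dup   [4, -4, -4]
-2    [4, -4, -4, -2]
sub   [4, -4, -2]
idiv  [4, 2]

[4, 2]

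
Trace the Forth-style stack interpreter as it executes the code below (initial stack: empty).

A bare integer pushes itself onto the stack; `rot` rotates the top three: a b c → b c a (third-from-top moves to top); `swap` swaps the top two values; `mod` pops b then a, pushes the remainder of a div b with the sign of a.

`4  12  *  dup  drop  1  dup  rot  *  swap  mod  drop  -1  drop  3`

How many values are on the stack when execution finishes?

4    -> 4
12   -> 4 12
*    -> 48
dup  -> 48 48
drop -> 48
1    -> 48 1
dup  -> 48 1 1
rot  -> 1 1 48
*    -> 1 48
swap -> 48 1
mod  -> 0
drop -> (empty)
-1   -> -1
drop -> (empty)
3    -> 3

1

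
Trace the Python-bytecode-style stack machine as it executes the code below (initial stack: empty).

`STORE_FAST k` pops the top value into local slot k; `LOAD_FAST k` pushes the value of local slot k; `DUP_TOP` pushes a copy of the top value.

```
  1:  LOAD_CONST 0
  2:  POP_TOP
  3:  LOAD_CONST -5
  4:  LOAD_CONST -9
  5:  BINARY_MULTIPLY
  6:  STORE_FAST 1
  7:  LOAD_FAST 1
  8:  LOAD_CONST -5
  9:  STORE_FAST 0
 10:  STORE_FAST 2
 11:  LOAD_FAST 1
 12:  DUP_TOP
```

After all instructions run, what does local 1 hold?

45

LOAD_CONST 0    : [0]
POP_TOP         : []
LOAD_CONST -5   : [-5]
LOAD_CONST -9   : [-5, -9]
BINARY_MULTIPLY : [45]
STORE_FAST 1    : []
LOAD_FAST 1     : [45]
LOAD_CONST -5   : [45, -5]
STORE_FAST 0    : [45]
STORE_FAST 2    : []
LOAD_FAST 1     : [45]
DUP_TOP         : [45, 45]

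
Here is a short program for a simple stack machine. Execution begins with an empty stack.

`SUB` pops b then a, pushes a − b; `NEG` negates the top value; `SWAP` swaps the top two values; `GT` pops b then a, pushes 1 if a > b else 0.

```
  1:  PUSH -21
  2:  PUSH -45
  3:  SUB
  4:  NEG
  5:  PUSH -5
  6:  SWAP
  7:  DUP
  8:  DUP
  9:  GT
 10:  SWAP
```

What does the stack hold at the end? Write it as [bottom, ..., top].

[-5, 0, -24]

PUSH -21  -21
PUSH -45  -21 -45
SUB       24
NEG       -24
PUSH -5   -24 -5
SWAP      -5 -24
DUP       -5 -24 -24
DUP       -5 -24 -24 -24
GT        -5 -24 0
SWAP      -5 0 -24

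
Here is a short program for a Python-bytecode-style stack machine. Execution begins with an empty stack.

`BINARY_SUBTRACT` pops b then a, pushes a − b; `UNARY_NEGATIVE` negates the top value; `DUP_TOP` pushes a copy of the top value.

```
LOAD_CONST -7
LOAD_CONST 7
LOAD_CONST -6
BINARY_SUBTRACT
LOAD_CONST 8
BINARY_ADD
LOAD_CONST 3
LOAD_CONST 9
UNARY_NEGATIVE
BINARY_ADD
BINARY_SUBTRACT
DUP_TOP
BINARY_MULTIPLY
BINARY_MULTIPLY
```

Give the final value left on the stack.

LOAD_CONST -7    -7
LOAD_CONST 7     -7 7
LOAD_CONST -6    -7 7 -6
BINARY_SUBTRACT  -7 13
LOAD_CONST 8     -7 13 8
BINARY_ADD       -7 21
LOAD_CONST 3     -7 21 3
LOAD_CONST 9     -7 21 3 9
UNARY_NEGATIVE   -7 21 3 -9
BINARY_ADD       -7 21 -6
BINARY_SUBTRACT  -7 27
DUP_TOP          -7 27 27
BINARY_MULTIPLY  -7 729
BINARY_MULTIPLY  -5103

-5103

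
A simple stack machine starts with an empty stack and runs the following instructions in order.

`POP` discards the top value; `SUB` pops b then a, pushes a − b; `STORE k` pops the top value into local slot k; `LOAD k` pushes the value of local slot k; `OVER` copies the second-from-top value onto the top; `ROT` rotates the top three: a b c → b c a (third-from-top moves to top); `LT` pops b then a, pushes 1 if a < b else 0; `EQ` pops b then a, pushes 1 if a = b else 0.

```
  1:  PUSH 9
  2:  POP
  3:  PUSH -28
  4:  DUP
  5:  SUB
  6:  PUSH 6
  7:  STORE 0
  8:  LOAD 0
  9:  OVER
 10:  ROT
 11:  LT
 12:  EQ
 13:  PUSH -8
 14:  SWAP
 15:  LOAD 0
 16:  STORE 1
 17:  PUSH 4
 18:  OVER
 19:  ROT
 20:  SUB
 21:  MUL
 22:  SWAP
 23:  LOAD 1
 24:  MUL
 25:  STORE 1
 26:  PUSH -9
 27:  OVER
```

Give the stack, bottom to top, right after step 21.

PUSH 9    [9]
POP       []
PUSH -28  [-28]
DUP       [-28, -28]
SUB       [0]
PUSH 6    [0, 6]
STORE 0   [0]
LOAD 0    [0, 6]
OVER      [0, 6, 0]
ROT       [6, 0, 0]
LT        [6, 0]
EQ        [0]
PUSH -8   [0, -8]
SWAP      [-8, 0]
LOAD 0    [-8, 0, 6]
STORE 1   [-8, 0]
PUSH 4    [-8, 0, 4]
OVER      [-8, 0, 4, 0]
ROT       [-8, 4, 0, 0]
SUB       [-8, 4, 0]
MUL       [-8, 0]

[-8, 0]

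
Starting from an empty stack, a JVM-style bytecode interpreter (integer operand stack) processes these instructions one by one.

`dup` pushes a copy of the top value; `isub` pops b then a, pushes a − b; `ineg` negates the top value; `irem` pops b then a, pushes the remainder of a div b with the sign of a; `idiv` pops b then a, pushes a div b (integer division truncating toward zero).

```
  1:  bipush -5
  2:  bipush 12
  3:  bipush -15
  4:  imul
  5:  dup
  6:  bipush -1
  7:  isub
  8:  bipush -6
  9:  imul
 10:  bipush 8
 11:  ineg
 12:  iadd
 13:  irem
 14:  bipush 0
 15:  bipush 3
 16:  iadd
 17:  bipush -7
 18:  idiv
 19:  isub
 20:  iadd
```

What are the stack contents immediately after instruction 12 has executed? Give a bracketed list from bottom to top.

[-5, -180, 1066]

bipush -5  -> -5
bipush 12  -> -5 12
bipush -15 -> -5 12 -15
imul       -> -5 -180
dup        -> -5 -180 -180
bipush -1  -> -5 -180 -180 -1
isub       -> -5 -180 -179
bipush -6  -> -5 -180 -179 -6
imul       -> -5 -180 1074
bipush 8   -> -5 -180 1074 8
ineg       -> -5 -180 1074 -8
iadd       -> -5 -180 1066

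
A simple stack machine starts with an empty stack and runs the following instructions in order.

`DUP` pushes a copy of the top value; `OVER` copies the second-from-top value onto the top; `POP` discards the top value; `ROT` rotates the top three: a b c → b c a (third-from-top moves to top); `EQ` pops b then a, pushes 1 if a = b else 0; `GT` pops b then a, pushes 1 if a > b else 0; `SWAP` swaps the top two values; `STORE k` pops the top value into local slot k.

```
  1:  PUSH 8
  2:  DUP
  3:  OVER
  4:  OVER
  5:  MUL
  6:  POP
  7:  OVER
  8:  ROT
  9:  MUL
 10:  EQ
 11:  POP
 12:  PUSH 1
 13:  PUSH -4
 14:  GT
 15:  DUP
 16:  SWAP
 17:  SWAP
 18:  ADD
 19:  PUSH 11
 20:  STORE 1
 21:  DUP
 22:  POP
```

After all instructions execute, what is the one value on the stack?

2

PUSH 8   [8]
DUP      [8, 8]
OVER     [8, 8, 8]
OVER     [8, 8, 8, 8]
MUL      [8, 8, 64]
POP      [8, 8]
OVER     [8, 8, 8]
ROT      [8, 8, 8]
MUL      [8, 64]
EQ       [0]
POP      []
PUSH 1   [1]
PUSH -4  [1, -4]
GT       [1]
DUP      [1, 1]
SWAP     [1, 1]
SWAP     [1, 1]
ADD      [2]
PUSH 11  [2, 11]
STORE 1  [2]
DUP      [2, 2]
POP      [2]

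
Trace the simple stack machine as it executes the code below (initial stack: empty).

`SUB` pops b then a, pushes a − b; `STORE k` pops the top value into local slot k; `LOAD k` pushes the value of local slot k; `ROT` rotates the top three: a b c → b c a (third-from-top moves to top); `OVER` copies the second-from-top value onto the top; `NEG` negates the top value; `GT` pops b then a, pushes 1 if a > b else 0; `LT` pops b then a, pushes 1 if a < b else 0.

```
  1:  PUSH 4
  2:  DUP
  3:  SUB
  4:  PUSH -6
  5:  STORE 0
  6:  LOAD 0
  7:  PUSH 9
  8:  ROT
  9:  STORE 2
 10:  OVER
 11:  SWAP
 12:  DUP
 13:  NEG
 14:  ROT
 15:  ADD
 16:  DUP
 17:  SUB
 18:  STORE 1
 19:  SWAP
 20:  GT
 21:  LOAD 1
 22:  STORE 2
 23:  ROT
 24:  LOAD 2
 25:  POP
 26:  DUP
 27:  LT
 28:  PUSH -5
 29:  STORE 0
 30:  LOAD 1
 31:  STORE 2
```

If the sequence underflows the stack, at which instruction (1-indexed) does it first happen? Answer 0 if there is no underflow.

23

PUSH 4  : 4
DUP     : 4 4
SUB     : 0
PUSH -6 : 0 -6
STORE 0 : 0
LOAD 0  : 0 -6
PUSH 9  : 0 -6 9
ROT     : -6 9 0
STORE 2 : -6 9
OVER    : -6 9 -6
SWAP    : -6 -6 9
DUP     : -6 -6 9 9
NEG     : -6 -6 9 -9
ROT     : -6 9 -9 -6
ADD     : -6 9 -15
DUP     : -6 9 -15 -15
SUB     : -6 9 0
STORE 1 : -6 9
SWAP    : 9 -6
GT      : 1
LOAD 1  : 1 0
STORE 2 : 1
ROT  — needs 3 operands, stack has 1 → underflow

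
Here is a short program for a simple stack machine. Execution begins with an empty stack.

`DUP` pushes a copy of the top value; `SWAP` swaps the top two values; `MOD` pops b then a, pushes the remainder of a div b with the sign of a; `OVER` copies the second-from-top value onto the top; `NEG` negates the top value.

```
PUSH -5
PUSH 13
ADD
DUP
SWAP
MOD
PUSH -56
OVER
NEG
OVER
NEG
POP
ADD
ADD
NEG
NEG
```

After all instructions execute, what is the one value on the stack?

PUSH -5  -> [-5]
PUSH 13  -> [-5, 13]
ADD      -> [8]
DUP      -> [8, 8]
SWAP     -> [8, 8]
MOD      -> [0]
PUSH -56 -> [0, -56]
OVER     -> [0, -56, 0]
NEG      -> [0, -56, 0]
OVER     -> [0, -56, 0, -56]
NEG      -> [0, -56, 0, 56]
POP      -> [0, -56, 0]
ADD      -> [0, -56]
ADD      -> [-56]
NEG      -> [56]
NEG      -> [-56]

-56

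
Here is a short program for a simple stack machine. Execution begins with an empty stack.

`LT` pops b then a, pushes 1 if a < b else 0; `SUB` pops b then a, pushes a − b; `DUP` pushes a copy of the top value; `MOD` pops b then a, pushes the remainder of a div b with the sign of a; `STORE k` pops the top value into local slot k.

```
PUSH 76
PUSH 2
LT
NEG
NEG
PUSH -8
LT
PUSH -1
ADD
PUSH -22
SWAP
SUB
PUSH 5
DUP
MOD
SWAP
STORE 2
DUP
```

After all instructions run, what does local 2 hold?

-21

PUSH 76   [76]
PUSH 2    [76, 2]
LT        [0]
NEG       [0]
NEG       [0]
PUSH -8   [0, -8]
LT        [0]
PUSH -1   [0, -1]
ADD       [-1]
PUSH -22  [-1, -22]
SWAP      [-22, -1]
SUB       [-21]
PUSH 5    [-21, 5]
DUP       [-21, 5, 5]
MOD       [-21, 0]
SWAP      [0, -21]
STORE 2   [0]
DUP       [0, 0]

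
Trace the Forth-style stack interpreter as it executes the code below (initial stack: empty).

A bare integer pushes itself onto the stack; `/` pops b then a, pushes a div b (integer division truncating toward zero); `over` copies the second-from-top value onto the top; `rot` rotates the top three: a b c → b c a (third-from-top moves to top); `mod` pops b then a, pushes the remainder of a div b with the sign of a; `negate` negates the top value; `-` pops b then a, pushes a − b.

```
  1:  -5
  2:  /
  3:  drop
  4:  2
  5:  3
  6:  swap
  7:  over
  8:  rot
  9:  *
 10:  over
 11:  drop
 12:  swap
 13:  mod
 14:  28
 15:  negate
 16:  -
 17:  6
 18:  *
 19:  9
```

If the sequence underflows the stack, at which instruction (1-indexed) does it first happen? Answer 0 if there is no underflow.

-5 → [-5]
/  — needs 2 operands, stack has 1 → underflow

2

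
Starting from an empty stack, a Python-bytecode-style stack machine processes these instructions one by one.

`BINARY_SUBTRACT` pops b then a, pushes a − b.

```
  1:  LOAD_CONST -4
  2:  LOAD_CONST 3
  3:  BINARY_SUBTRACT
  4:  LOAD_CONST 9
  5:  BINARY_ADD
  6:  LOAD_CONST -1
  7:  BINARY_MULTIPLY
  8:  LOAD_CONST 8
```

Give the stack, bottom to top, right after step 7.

LOAD_CONST -4   -> -4
LOAD_CONST 3    -> -4 3
BINARY_SUBTRACT -> -7
LOAD_CONST 9    -> -7 9
BINARY_ADD      -> 2
LOAD_CONST -1   -> 2 -1
BINARY_MULTIPLY -> -2

[-2]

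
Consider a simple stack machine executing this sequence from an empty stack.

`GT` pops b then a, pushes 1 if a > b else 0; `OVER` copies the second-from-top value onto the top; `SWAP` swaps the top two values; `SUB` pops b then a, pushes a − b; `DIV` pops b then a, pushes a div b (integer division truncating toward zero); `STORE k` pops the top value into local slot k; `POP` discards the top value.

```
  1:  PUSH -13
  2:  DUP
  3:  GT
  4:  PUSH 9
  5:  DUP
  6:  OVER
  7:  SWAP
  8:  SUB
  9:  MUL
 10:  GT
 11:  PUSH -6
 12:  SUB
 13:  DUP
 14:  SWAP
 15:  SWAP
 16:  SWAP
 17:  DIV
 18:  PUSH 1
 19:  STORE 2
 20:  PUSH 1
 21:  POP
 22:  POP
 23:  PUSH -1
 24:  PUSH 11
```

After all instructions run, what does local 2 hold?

PUSH -13 -> -13
DUP      -> -13 -13
GT       -> 0
PUSH 9   -> 0 9
DUP      -> 0 9 9
OVER     -> 0 9 9 9
SWAP     -> 0 9 9 9
SUB      -> 0 9 0
MUL      -> 0 0
GT       -> 0
PUSH -6  -> 0 -6
SUB      -> 6
DUP      -> 6 6
SWAP     -> 6 6
SWAP     -> 6 6
SWAP     -> 6 6
DIV      -> 1
PUSH 1   -> 1 1
STORE 2  -> 1
PUSH 1   -> 1 1
POP      -> 1
POP      -> (empty)
PUSH -1  -> -1
PUSH 11  -> -1 11

1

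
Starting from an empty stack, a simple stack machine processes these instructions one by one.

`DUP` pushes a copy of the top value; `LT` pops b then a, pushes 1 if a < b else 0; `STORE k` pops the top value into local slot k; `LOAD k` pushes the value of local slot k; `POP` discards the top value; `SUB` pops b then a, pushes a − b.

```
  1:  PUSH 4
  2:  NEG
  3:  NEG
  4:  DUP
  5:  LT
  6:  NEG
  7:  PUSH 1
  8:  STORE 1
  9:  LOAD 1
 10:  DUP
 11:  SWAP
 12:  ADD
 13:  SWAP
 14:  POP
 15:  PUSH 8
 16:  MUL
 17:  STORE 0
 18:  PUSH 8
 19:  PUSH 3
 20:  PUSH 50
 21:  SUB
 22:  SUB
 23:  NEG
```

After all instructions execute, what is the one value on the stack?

-55

PUSH 4  -> 4
NEG     -> -4
NEG     -> 4
DUP     -> 4 4
LT      -> 0
NEG     -> 0
PUSH 1  -> 0 1
STORE 1 -> 0
LOAD 1  -> 0 1
DUP     -> 0 1 1
SWAP    -> 0 1 1
ADD     -> 0 2
SWAP    -> 2 0
POP     -> 2
PUSH 8  -> 2 8
MUL     -> 16
STORE 0 -> (empty)
PUSH 8  -> 8
PUSH 3  -> 8 3
PUSH 50 -> 8 3 50
SUB     -> 8 -47
SUB     -> 55
NEG     -> -55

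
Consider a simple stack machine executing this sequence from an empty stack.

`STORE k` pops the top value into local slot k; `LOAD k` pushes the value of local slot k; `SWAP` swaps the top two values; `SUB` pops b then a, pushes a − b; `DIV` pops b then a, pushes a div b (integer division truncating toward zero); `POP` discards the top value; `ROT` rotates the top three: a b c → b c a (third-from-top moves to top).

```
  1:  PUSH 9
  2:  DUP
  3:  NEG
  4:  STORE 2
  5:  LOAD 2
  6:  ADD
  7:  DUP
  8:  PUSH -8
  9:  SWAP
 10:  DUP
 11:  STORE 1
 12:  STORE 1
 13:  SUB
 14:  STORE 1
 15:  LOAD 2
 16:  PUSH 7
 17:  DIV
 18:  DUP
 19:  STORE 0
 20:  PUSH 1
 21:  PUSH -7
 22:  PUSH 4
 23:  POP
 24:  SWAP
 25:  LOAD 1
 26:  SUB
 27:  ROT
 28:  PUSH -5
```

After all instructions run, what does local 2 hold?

PUSH 9  : 9
DUP     : 9 9
NEG     : 9 -9
STORE 2 : 9
LOAD 2  : 9 -9
ADD     : 0
DUP     : 0 0
PUSH -8 : 0 0 -8
SWAP    : 0 -8 0
DUP     : 0 -8 0 0
STORE 1 : 0 -8 0
STORE 1 : 0 -8
SUB     : 8
STORE 1 : (empty)
LOAD 2  : -9
PUSH 7  : -9 7
DIV     : -1
DUP     : -1 -1
STORE 0 : -1
PUSH 1  : -1 1
PUSH -7 : -1 1 -7
PUSH 4  : -1 1 -7 4
POP     : -1 1 -7
SWAP    : -1 -7 1
LOAD 1  : -1 -7 1 8
SUB     : -1 -7 -7
ROT     : -7 -7 -1
PUSH -5 : -7 -7 -1 -5

-9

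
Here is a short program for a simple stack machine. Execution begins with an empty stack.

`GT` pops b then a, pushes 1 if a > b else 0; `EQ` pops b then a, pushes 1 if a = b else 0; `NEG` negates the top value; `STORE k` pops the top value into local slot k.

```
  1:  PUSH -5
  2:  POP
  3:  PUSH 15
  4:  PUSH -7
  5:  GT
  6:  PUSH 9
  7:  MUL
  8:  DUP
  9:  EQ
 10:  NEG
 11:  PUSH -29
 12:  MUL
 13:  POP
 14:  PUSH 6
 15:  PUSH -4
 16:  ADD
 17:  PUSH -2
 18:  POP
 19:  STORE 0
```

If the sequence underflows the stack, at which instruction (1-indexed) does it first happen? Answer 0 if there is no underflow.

0

PUSH -5  : [-5]
POP      : []
PUSH 15  : [15]
PUSH -7  : [15, -7]
GT       : [1]
PUSH 9   : [1, 9]
MUL      : [9]
DUP      : [9, 9]
EQ       : [1]
NEG      : [-1]
PUSH -29 : [-1, -29]
MUL      : [29]
POP      : []
PUSH 6   : [6]
PUSH -4  : [6, -4]
ADD      : [2]
PUSH -2  : [2, -2]
POP      : [2]
STORE 0  : []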